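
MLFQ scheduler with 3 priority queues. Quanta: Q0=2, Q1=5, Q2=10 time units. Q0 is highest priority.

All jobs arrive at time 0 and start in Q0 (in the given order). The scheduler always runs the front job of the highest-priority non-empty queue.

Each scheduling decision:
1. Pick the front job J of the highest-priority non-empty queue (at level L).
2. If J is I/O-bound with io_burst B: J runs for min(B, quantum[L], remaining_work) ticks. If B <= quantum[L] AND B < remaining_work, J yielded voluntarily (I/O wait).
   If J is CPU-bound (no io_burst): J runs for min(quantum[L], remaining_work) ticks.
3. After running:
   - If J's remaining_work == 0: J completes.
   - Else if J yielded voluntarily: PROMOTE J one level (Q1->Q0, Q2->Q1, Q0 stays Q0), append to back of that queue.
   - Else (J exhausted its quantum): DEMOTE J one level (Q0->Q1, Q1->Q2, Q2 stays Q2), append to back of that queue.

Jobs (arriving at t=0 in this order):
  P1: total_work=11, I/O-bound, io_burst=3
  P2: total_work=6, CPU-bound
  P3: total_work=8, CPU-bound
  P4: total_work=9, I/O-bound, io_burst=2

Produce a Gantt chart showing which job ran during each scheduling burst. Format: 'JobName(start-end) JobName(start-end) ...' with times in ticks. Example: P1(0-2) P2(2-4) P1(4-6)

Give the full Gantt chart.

t=0-2: P1@Q0 runs 2, rem=9, quantum used, demote→Q1. Q0=[P2,P3,P4] Q1=[P1] Q2=[]
t=2-4: P2@Q0 runs 2, rem=4, quantum used, demote→Q1. Q0=[P3,P4] Q1=[P1,P2] Q2=[]
t=4-6: P3@Q0 runs 2, rem=6, quantum used, demote→Q1. Q0=[P4] Q1=[P1,P2,P3] Q2=[]
t=6-8: P4@Q0 runs 2, rem=7, I/O yield, promote→Q0. Q0=[P4] Q1=[P1,P2,P3] Q2=[]
t=8-10: P4@Q0 runs 2, rem=5, I/O yield, promote→Q0. Q0=[P4] Q1=[P1,P2,P3] Q2=[]
t=10-12: P4@Q0 runs 2, rem=3, I/O yield, promote→Q0. Q0=[P4] Q1=[P1,P2,P3] Q2=[]
t=12-14: P4@Q0 runs 2, rem=1, I/O yield, promote→Q0. Q0=[P4] Q1=[P1,P2,P3] Q2=[]
t=14-15: P4@Q0 runs 1, rem=0, completes. Q0=[] Q1=[P1,P2,P3] Q2=[]
t=15-18: P1@Q1 runs 3, rem=6, I/O yield, promote→Q0. Q0=[P1] Q1=[P2,P3] Q2=[]
t=18-20: P1@Q0 runs 2, rem=4, quantum used, demote→Q1. Q0=[] Q1=[P2,P3,P1] Q2=[]
t=20-24: P2@Q1 runs 4, rem=0, completes. Q0=[] Q1=[P3,P1] Q2=[]
t=24-29: P3@Q1 runs 5, rem=1, quantum used, demote→Q2. Q0=[] Q1=[P1] Q2=[P3]
t=29-32: P1@Q1 runs 3, rem=1, I/O yield, promote→Q0. Q0=[P1] Q1=[] Q2=[P3]
t=32-33: P1@Q0 runs 1, rem=0, completes. Q0=[] Q1=[] Q2=[P3]
t=33-34: P3@Q2 runs 1, rem=0, completes. Q0=[] Q1=[] Q2=[]

Answer: P1(0-2) P2(2-4) P3(4-6) P4(6-8) P4(8-10) P4(10-12) P4(12-14) P4(14-15) P1(15-18) P1(18-20) P2(20-24) P3(24-29) P1(29-32) P1(32-33) P3(33-34)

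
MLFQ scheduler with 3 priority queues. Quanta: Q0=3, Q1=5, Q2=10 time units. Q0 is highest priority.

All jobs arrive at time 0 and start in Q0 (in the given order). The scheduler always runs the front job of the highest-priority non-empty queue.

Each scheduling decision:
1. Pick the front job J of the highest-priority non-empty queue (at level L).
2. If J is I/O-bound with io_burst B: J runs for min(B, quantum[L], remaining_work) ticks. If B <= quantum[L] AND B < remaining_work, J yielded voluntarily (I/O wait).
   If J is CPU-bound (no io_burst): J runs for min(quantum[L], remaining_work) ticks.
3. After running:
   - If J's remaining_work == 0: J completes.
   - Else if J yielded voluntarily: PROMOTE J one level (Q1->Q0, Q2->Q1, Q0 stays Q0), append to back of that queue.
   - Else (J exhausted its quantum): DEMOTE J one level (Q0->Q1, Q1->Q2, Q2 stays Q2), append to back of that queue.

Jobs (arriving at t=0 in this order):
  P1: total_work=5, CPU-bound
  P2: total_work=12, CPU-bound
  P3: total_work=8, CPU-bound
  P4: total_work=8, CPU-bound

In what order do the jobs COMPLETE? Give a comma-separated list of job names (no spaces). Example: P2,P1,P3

Answer: P1,P3,P4,P2

Derivation:
t=0-3: P1@Q0 runs 3, rem=2, quantum used, demote→Q1. Q0=[P2,P3,P4] Q1=[P1] Q2=[]
t=3-6: P2@Q0 runs 3, rem=9, quantum used, demote→Q1. Q0=[P3,P4] Q1=[P1,P2] Q2=[]
t=6-9: P3@Q0 runs 3, rem=5, quantum used, demote→Q1. Q0=[P4] Q1=[P1,P2,P3] Q2=[]
t=9-12: P4@Q0 runs 3, rem=5, quantum used, demote→Q1. Q0=[] Q1=[P1,P2,P3,P4] Q2=[]
t=12-14: P1@Q1 runs 2, rem=0, completes. Q0=[] Q1=[P2,P3,P4] Q2=[]
t=14-19: P2@Q1 runs 5, rem=4, quantum used, demote→Q2. Q0=[] Q1=[P3,P4] Q2=[P2]
t=19-24: P3@Q1 runs 5, rem=0, completes. Q0=[] Q1=[P4] Q2=[P2]
t=24-29: P4@Q1 runs 5, rem=0, completes. Q0=[] Q1=[] Q2=[P2]
t=29-33: P2@Q2 runs 4, rem=0, completes. Q0=[] Q1=[] Q2=[]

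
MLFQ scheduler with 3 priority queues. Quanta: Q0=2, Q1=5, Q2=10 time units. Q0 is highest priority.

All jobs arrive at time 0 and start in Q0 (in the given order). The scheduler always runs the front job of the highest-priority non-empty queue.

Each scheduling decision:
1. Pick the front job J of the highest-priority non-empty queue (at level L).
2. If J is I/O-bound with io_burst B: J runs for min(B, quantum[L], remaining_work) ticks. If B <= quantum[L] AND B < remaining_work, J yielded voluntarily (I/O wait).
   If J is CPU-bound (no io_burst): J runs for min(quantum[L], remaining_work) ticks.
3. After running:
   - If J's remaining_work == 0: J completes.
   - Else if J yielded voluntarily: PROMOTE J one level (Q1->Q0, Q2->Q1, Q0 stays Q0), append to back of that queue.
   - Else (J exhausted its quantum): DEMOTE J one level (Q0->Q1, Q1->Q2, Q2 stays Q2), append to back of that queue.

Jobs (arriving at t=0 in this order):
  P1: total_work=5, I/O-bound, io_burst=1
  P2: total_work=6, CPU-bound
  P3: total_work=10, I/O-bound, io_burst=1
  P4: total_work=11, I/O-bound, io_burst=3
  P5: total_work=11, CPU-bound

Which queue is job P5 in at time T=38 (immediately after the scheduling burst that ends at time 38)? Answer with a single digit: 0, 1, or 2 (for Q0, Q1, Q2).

Answer: 2

Derivation:
t=0-1: P1@Q0 runs 1, rem=4, I/O yield, promote→Q0. Q0=[P2,P3,P4,P5,P1] Q1=[] Q2=[]
t=1-3: P2@Q0 runs 2, rem=4, quantum used, demote→Q1. Q0=[P3,P4,P5,P1] Q1=[P2] Q2=[]
t=3-4: P3@Q0 runs 1, rem=9, I/O yield, promote→Q0. Q0=[P4,P5,P1,P3] Q1=[P2] Q2=[]
t=4-6: P4@Q0 runs 2, rem=9, quantum used, demote→Q1. Q0=[P5,P1,P3] Q1=[P2,P4] Q2=[]
t=6-8: P5@Q0 runs 2, rem=9, quantum used, demote→Q1. Q0=[P1,P3] Q1=[P2,P4,P5] Q2=[]
t=8-9: P1@Q0 runs 1, rem=3, I/O yield, promote→Q0. Q0=[P3,P1] Q1=[P2,P4,P5] Q2=[]
t=9-10: P3@Q0 runs 1, rem=8, I/O yield, promote→Q0. Q0=[P1,P3] Q1=[P2,P4,P5] Q2=[]
t=10-11: P1@Q0 runs 1, rem=2, I/O yield, promote→Q0. Q0=[P3,P1] Q1=[P2,P4,P5] Q2=[]
t=11-12: P3@Q0 runs 1, rem=7, I/O yield, promote→Q0. Q0=[P1,P3] Q1=[P2,P4,P5] Q2=[]
t=12-13: P1@Q0 runs 1, rem=1, I/O yield, promote→Q0. Q0=[P3,P1] Q1=[P2,P4,P5] Q2=[]
t=13-14: P3@Q0 runs 1, rem=6, I/O yield, promote→Q0. Q0=[P1,P3] Q1=[P2,P4,P5] Q2=[]
t=14-15: P1@Q0 runs 1, rem=0, completes. Q0=[P3] Q1=[P2,P4,P5] Q2=[]
t=15-16: P3@Q0 runs 1, rem=5, I/O yield, promote→Q0. Q0=[P3] Q1=[P2,P4,P5] Q2=[]
t=16-17: P3@Q0 runs 1, rem=4, I/O yield, promote→Q0. Q0=[P3] Q1=[P2,P4,P5] Q2=[]
t=17-18: P3@Q0 runs 1, rem=3, I/O yield, promote→Q0. Q0=[P3] Q1=[P2,P4,P5] Q2=[]
t=18-19: P3@Q0 runs 1, rem=2, I/O yield, promote→Q0. Q0=[P3] Q1=[P2,P4,P5] Q2=[]
t=19-20: P3@Q0 runs 1, rem=1, I/O yield, promote→Q0. Q0=[P3] Q1=[P2,P4,P5] Q2=[]
t=20-21: P3@Q0 runs 1, rem=0, completes. Q0=[] Q1=[P2,P4,P5] Q2=[]
t=21-25: P2@Q1 runs 4, rem=0, completes. Q0=[] Q1=[P4,P5] Q2=[]
t=25-28: P4@Q1 runs 3, rem=6, I/O yield, promote→Q0. Q0=[P4] Q1=[P5] Q2=[]
t=28-30: P4@Q0 runs 2, rem=4, quantum used, demote→Q1. Q0=[] Q1=[P5,P4] Q2=[]
t=30-35: P5@Q1 runs 5, rem=4, quantum used, demote→Q2. Q0=[] Q1=[P4] Q2=[P5]
t=35-38: P4@Q1 runs 3, rem=1, I/O yield, promote→Q0. Q0=[P4] Q1=[] Q2=[P5]
t=38-39: P4@Q0 runs 1, rem=0, completes. Q0=[] Q1=[] Q2=[P5]
t=39-43: P5@Q2 runs 4, rem=0, completes. Q0=[] Q1=[] Q2=[]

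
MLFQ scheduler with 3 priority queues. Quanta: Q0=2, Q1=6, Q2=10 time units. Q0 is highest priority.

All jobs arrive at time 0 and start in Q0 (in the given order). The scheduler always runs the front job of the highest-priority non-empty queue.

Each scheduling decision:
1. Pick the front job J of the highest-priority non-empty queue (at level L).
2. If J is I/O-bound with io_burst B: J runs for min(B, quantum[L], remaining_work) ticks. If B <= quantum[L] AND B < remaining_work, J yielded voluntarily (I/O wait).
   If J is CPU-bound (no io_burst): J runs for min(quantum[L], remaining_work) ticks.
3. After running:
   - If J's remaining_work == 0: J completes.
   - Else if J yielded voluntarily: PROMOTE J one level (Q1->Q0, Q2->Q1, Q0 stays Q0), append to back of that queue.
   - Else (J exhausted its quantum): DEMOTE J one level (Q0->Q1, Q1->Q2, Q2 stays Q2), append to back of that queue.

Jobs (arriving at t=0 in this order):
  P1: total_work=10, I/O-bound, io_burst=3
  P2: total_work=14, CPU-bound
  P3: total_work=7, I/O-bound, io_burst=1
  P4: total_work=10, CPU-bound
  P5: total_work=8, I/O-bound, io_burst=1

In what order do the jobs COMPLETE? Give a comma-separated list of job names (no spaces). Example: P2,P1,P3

Answer: P3,P5,P1,P2,P4

Derivation:
t=0-2: P1@Q0 runs 2, rem=8, quantum used, demote→Q1. Q0=[P2,P3,P4,P5] Q1=[P1] Q2=[]
t=2-4: P2@Q0 runs 2, rem=12, quantum used, demote→Q1. Q0=[P3,P4,P5] Q1=[P1,P2] Q2=[]
t=4-5: P3@Q0 runs 1, rem=6, I/O yield, promote→Q0. Q0=[P4,P5,P3] Q1=[P1,P2] Q2=[]
t=5-7: P4@Q0 runs 2, rem=8, quantum used, demote→Q1. Q0=[P5,P3] Q1=[P1,P2,P4] Q2=[]
t=7-8: P5@Q0 runs 1, rem=7, I/O yield, promote→Q0. Q0=[P3,P5] Q1=[P1,P2,P4] Q2=[]
t=8-9: P3@Q0 runs 1, rem=5, I/O yield, promote→Q0. Q0=[P5,P3] Q1=[P1,P2,P4] Q2=[]
t=9-10: P5@Q0 runs 1, rem=6, I/O yield, promote→Q0. Q0=[P3,P5] Q1=[P1,P2,P4] Q2=[]
t=10-11: P3@Q0 runs 1, rem=4, I/O yield, promote→Q0. Q0=[P5,P3] Q1=[P1,P2,P4] Q2=[]
t=11-12: P5@Q0 runs 1, rem=5, I/O yield, promote→Q0. Q0=[P3,P5] Q1=[P1,P2,P4] Q2=[]
t=12-13: P3@Q0 runs 1, rem=3, I/O yield, promote→Q0. Q0=[P5,P3] Q1=[P1,P2,P4] Q2=[]
t=13-14: P5@Q0 runs 1, rem=4, I/O yield, promote→Q0. Q0=[P3,P5] Q1=[P1,P2,P4] Q2=[]
t=14-15: P3@Q0 runs 1, rem=2, I/O yield, promote→Q0. Q0=[P5,P3] Q1=[P1,P2,P4] Q2=[]
t=15-16: P5@Q0 runs 1, rem=3, I/O yield, promote→Q0. Q0=[P3,P5] Q1=[P1,P2,P4] Q2=[]
t=16-17: P3@Q0 runs 1, rem=1, I/O yield, promote→Q0. Q0=[P5,P3] Q1=[P1,P2,P4] Q2=[]
t=17-18: P5@Q0 runs 1, rem=2, I/O yield, promote→Q0. Q0=[P3,P5] Q1=[P1,P2,P4] Q2=[]
t=18-19: P3@Q0 runs 1, rem=0, completes. Q0=[P5] Q1=[P1,P2,P4] Q2=[]
t=19-20: P5@Q0 runs 1, rem=1, I/O yield, promote→Q0. Q0=[P5] Q1=[P1,P2,P4] Q2=[]
t=20-21: P5@Q0 runs 1, rem=0, completes. Q0=[] Q1=[P1,P2,P4] Q2=[]
t=21-24: P1@Q1 runs 3, rem=5, I/O yield, promote→Q0. Q0=[P1] Q1=[P2,P4] Q2=[]
t=24-26: P1@Q0 runs 2, rem=3, quantum used, demote→Q1. Q0=[] Q1=[P2,P4,P1] Q2=[]
t=26-32: P2@Q1 runs 6, rem=6, quantum used, demote→Q2. Q0=[] Q1=[P4,P1] Q2=[P2]
t=32-38: P4@Q1 runs 6, rem=2, quantum used, demote→Q2. Q0=[] Q1=[P1] Q2=[P2,P4]
t=38-41: P1@Q1 runs 3, rem=0, completes. Q0=[] Q1=[] Q2=[P2,P4]
t=41-47: P2@Q2 runs 6, rem=0, completes. Q0=[] Q1=[] Q2=[P4]
t=47-49: P4@Q2 runs 2, rem=0, completes. Q0=[] Q1=[] Q2=[]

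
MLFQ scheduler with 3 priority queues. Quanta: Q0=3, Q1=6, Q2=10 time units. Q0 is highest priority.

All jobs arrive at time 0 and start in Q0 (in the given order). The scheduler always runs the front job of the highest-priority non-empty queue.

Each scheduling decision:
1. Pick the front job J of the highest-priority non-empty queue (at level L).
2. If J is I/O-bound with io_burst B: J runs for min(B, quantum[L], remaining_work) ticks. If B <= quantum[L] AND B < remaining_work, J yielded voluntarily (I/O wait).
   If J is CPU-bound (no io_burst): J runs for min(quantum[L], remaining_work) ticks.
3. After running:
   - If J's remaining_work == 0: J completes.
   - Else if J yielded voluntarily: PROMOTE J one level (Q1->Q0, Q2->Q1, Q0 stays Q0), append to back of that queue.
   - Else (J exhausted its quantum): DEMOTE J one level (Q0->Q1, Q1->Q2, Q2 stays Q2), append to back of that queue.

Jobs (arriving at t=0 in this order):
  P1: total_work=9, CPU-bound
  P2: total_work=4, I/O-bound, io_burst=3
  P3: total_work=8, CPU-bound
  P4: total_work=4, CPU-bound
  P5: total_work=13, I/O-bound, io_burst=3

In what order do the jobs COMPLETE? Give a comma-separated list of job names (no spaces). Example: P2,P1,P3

Answer: P2,P5,P1,P3,P4

Derivation:
t=0-3: P1@Q0 runs 3, rem=6, quantum used, demote→Q1. Q0=[P2,P3,P4,P5] Q1=[P1] Q2=[]
t=3-6: P2@Q0 runs 3, rem=1, I/O yield, promote→Q0. Q0=[P3,P4,P5,P2] Q1=[P1] Q2=[]
t=6-9: P3@Q0 runs 3, rem=5, quantum used, demote→Q1. Q0=[P4,P5,P2] Q1=[P1,P3] Q2=[]
t=9-12: P4@Q0 runs 3, rem=1, quantum used, demote→Q1. Q0=[P5,P2] Q1=[P1,P3,P4] Q2=[]
t=12-15: P5@Q0 runs 3, rem=10, I/O yield, promote→Q0. Q0=[P2,P5] Q1=[P1,P3,P4] Q2=[]
t=15-16: P2@Q0 runs 1, rem=0, completes. Q0=[P5] Q1=[P1,P3,P4] Q2=[]
t=16-19: P5@Q0 runs 3, rem=7, I/O yield, promote→Q0. Q0=[P5] Q1=[P1,P3,P4] Q2=[]
t=19-22: P5@Q0 runs 3, rem=4, I/O yield, promote→Q0. Q0=[P5] Q1=[P1,P3,P4] Q2=[]
t=22-25: P5@Q0 runs 3, rem=1, I/O yield, promote→Q0. Q0=[P5] Q1=[P1,P3,P4] Q2=[]
t=25-26: P5@Q0 runs 1, rem=0, completes. Q0=[] Q1=[P1,P3,P4] Q2=[]
t=26-32: P1@Q1 runs 6, rem=0, completes. Q0=[] Q1=[P3,P4] Q2=[]
t=32-37: P3@Q1 runs 5, rem=0, completes. Q0=[] Q1=[P4] Q2=[]
t=37-38: P4@Q1 runs 1, rem=0, completes. Q0=[] Q1=[] Q2=[]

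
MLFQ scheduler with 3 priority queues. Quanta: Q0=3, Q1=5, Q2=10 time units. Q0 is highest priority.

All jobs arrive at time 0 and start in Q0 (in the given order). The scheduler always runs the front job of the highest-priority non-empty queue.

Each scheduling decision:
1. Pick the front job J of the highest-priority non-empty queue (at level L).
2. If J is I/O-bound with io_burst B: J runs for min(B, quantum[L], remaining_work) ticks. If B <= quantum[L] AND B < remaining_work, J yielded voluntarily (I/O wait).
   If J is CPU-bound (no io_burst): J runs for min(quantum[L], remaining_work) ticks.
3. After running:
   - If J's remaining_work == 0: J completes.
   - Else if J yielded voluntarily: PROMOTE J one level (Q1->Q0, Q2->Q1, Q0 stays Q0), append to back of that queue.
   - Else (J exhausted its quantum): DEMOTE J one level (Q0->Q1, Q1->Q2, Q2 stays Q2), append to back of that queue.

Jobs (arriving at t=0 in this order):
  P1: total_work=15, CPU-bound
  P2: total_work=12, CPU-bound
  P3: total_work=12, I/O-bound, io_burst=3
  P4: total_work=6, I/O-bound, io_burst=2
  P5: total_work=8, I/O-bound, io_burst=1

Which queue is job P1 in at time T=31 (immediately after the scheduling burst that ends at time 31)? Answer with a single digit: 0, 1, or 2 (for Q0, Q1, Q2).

t=0-3: P1@Q0 runs 3, rem=12, quantum used, demote→Q1. Q0=[P2,P3,P4,P5] Q1=[P1] Q2=[]
t=3-6: P2@Q0 runs 3, rem=9, quantum used, demote→Q1. Q0=[P3,P4,P5] Q1=[P1,P2] Q2=[]
t=6-9: P3@Q0 runs 3, rem=9, I/O yield, promote→Q0. Q0=[P4,P5,P3] Q1=[P1,P2] Q2=[]
t=9-11: P4@Q0 runs 2, rem=4, I/O yield, promote→Q0. Q0=[P5,P3,P4] Q1=[P1,P2] Q2=[]
t=11-12: P5@Q0 runs 1, rem=7, I/O yield, promote→Q0. Q0=[P3,P4,P5] Q1=[P1,P2] Q2=[]
t=12-15: P3@Q0 runs 3, rem=6, I/O yield, promote→Q0. Q0=[P4,P5,P3] Q1=[P1,P2] Q2=[]
t=15-17: P4@Q0 runs 2, rem=2, I/O yield, promote→Q0. Q0=[P5,P3,P4] Q1=[P1,P2] Q2=[]
t=17-18: P5@Q0 runs 1, rem=6, I/O yield, promote→Q0. Q0=[P3,P4,P5] Q1=[P1,P2] Q2=[]
t=18-21: P3@Q0 runs 3, rem=3, I/O yield, promote→Q0. Q0=[P4,P5,P3] Q1=[P1,P2] Q2=[]
t=21-23: P4@Q0 runs 2, rem=0, completes. Q0=[P5,P3] Q1=[P1,P2] Q2=[]
t=23-24: P5@Q0 runs 1, rem=5, I/O yield, promote→Q0. Q0=[P3,P5] Q1=[P1,P2] Q2=[]
t=24-27: P3@Q0 runs 3, rem=0, completes. Q0=[P5] Q1=[P1,P2] Q2=[]
t=27-28: P5@Q0 runs 1, rem=4, I/O yield, promote→Q0. Q0=[P5] Q1=[P1,P2] Q2=[]
t=28-29: P5@Q0 runs 1, rem=3, I/O yield, promote→Q0. Q0=[P5] Q1=[P1,P2] Q2=[]
t=29-30: P5@Q0 runs 1, rem=2, I/O yield, promote→Q0. Q0=[P5] Q1=[P1,P2] Q2=[]
t=30-31: P5@Q0 runs 1, rem=1, I/O yield, promote→Q0. Q0=[P5] Q1=[P1,P2] Q2=[]
t=31-32: P5@Q0 runs 1, rem=0, completes. Q0=[] Q1=[P1,P2] Q2=[]
t=32-37: P1@Q1 runs 5, rem=7, quantum used, demote→Q2. Q0=[] Q1=[P2] Q2=[P1]
t=37-42: P2@Q1 runs 5, rem=4, quantum used, demote→Q2. Q0=[] Q1=[] Q2=[P1,P2]
t=42-49: P1@Q2 runs 7, rem=0, completes. Q0=[] Q1=[] Q2=[P2]
t=49-53: P2@Q2 runs 4, rem=0, completes. Q0=[] Q1=[] Q2=[]

Answer: 1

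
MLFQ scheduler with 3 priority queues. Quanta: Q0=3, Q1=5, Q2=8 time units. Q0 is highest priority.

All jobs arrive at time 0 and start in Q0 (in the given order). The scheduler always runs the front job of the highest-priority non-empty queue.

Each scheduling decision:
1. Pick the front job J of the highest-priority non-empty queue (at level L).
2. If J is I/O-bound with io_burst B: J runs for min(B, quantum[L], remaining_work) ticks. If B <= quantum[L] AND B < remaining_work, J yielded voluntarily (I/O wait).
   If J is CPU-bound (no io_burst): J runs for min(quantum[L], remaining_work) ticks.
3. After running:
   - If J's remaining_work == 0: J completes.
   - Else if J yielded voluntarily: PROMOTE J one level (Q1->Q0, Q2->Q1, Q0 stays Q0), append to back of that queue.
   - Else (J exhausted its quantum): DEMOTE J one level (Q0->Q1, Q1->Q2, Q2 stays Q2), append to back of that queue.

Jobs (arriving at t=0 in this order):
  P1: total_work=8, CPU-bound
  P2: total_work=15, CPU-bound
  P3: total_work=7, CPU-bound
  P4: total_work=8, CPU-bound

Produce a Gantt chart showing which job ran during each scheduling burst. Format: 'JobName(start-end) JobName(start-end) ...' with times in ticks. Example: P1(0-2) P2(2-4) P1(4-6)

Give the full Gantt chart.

Answer: P1(0-3) P2(3-6) P3(6-9) P4(9-12) P1(12-17) P2(17-22) P3(22-26) P4(26-31) P2(31-38)

Derivation:
t=0-3: P1@Q0 runs 3, rem=5, quantum used, demote→Q1. Q0=[P2,P3,P4] Q1=[P1] Q2=[]
t=3-6: P2@Q0 runs 3, rem=12, quantum used, demote→Q1. Q0=[P3,P4] Q1=[P1,P2] Q2=[]
t=6-9: P3@Q0 runs 3, rem=4, quantum used, demote→Q1. Q0=[P4] Q1=[P1,P2,P3] Q2=[]
t=9-12: P4@Q0 runs 3, rem=5, quantum used, demote→Q1. Q0=[] Q1=[P1,P2,P3,P4] Q2=[]
t=12-17: P1@Q1 runs 5, rem=0, completes. Q0=[] Q1=[P2,P3,P4] Q2=[]
t=17-22: P2@Q1 runs 5, rem=7, quantum used, demote→Q2. Q0=[] Q1=[P3,P4] Q2=[P2]
t=22-26: P3@Q1 runs 4, rem=0, completes. Q0=[] Q1=[P4] Q2=[P2]
t=26-31: P4@Q1 runs 5, rem=0, completes. Q0=[] Q1=[] Q2=[P2]
t=31-38: P2@Q2 runs 7, rem=0, completes. Q0=[] Q1=[] Q2=[]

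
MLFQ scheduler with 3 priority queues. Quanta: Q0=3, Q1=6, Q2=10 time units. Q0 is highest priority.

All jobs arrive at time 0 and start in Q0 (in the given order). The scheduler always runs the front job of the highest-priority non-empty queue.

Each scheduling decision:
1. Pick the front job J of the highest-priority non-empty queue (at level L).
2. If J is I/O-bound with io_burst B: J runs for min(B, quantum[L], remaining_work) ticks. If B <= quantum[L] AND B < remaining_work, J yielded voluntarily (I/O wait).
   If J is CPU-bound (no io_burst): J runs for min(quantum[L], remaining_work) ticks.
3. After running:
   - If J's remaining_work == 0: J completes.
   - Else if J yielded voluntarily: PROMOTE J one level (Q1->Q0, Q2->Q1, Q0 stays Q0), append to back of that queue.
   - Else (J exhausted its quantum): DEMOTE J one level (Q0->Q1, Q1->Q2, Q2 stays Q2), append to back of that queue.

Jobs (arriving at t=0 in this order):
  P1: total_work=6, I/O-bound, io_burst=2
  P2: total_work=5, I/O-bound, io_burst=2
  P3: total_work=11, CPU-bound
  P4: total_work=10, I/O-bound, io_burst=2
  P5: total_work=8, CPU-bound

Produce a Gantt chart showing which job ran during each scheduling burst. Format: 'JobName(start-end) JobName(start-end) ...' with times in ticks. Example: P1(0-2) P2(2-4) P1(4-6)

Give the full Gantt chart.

Answer: P1(0-2) P2(2-4) P3(4-7) P4(7-9) P5(9-12) P1(12-14) P2(14-16) P4(16-18) P1(18-20) P2(20-21) P4(21-23) P4(23-25) P4(25-27) P3(27-33) P5(33-38) P3(38-40)

Derivation:
t=0-2: P1@Q0 runs 2, rem=4, I/O yield, promote→Q0. Q0=[P2,P3,P4,P5,P1] Q1=[] Q2=[]
t=2-4: P2@Q0 runs 2, rem=3, I/O yield, promote→Q0. Q0=[P3,P4,P5,P1,P2] Q1=[] Q2=[]
t=4-7: P3@Q0 runs 3, rem=8, quantum used, demote→Q1. Q0=[P4,P5,P1,P2] Q1=[P3] Q2=[]
t=7-9: P4@Q0 runs 2, rem=8, I/O yield, promote→Q0. Q0=[P5,P1,P2,P4] Q1=[P3] Q2=[]
t=9-12: P5@Q0 runs 3, rem=5, quantum used, demote→Q1. Q0=[P1,P2,P4] Q1=[P3,P5] Q2=[]
t=12-14: P1@Q0 runs 2, rem=2, I/O yield, promote→Q0. Q0=[P2,P4,P1] Q1=[P3,P5] Q2=[]
t=14-16: P2@Q0 runs 2, rem=1, I/O yield, promote→Q0. Q0=[P4,P1,P2] Q1=[P3,P5] Q2=[]
t=16-18: P4@Q0 runs 2, rem=6, I/O yield, promote→Q0. Q0=[P1,P2,P4] Q1=[P3,P5] Q2=[]
t=18-20: P1@Q0 runs 2, rem=0, completes. Q0=[P2,P4] Q1=[P3,P5] Q2=[]
t=20-21: P2@Q0 runs 1, rem=0, completes. Q0=[P4] Q1=[P3,P5] Q2=[]
t=21-23: P4@Q0 runs 2, rem=4, I/O yield, promote→Q0. Q0=[P4] Q1=[P3,P5] Q2=[]
t=23-25: P4@Q0 runs 2, rem=2, I/O yield, promote→Q0. Q0=[P4] Q1=[P3,P5] Q2=[]
t=25-27: P4@Q0 runs 2, rem=0, completes. Q0=[] Q1=[P3,P5] Q2=[]
t=27-33: P3@Q1 runs 6, rem=2, quantum used, demote→Q2. Q0=[] Q1=[P5] Q2=[P3]
t=33-38: P5@Q1 runs 5, rem=0, completes. Q0=[] Q1=[] Q2=[P3]
t=38-40: P3@Q2 runs 2, rem=0, completes. Q0=[] Q1=[] Q2=[]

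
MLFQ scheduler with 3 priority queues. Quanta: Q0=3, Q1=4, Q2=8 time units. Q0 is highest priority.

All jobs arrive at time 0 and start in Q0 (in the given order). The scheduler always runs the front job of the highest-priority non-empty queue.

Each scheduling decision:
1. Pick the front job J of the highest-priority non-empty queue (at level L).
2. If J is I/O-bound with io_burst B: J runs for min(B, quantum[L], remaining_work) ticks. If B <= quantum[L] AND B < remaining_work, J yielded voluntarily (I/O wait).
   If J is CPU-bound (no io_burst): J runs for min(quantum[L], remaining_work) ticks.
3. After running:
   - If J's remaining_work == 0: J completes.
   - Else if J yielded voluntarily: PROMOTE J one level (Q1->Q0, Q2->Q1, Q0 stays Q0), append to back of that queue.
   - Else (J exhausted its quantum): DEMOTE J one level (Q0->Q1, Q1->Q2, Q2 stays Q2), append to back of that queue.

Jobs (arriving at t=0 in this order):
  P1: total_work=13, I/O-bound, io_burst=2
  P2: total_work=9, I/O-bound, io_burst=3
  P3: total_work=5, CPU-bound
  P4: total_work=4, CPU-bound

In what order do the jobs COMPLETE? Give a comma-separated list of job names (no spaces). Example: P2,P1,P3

t=0-2: P1@Q0 runs 2, rem=11, I/O yield, promote→Q0. Q0=[P2,P3,P4,P1] Q1=[] Q2=[]
t=2-5: P2@Q0 runs 3, rem=6, I/O yield, promote→Q0. Q0=[P3,P4,P1,P2] Q1=[] Q2=[]
t=5-8: P3@Q0 runs 3, rem=2, quantum used, demote→Q1. Q0=[P4,P1,P2] Q1=[P3] Q2=[]
t=8-11: P4@Q0 runs 3, rem=1, quantum used, demote→Q1. Q0=[P1,P2] Q1=[P3,P4] Q2=[]
t=11-13: P1@Q0 runs 2, rem=9, I/O yield, promote→Q0. Q0=[P2,P1] Q1=[P3,P4] Q2=[]
t=13-16: P2@Q0 runs 3, rem=3, I/O yield, promote→Q0. Q0=[P1,P2] Q1=[P3,P4] Q2=[]
t=16-18: P1@Q0 runs 2, rem=7, I/O yield, promote→Q0. Q0=[P2,P1] Q1=[P3,P4] Q2=[]
t=18-21: P2@Q0 runs 3, rem=0, completes. Q0=[P1] Q1=[P3,P4] Q2=[]
t=21-23: P1@Q0 runs 2, rem=5, I/O yield, promote→Q0. Q0=[P1] Q1=[P3,P4] Q2=[]
t=23-25: P1@Q0 runs 2, rem=3, I/O yield, promote→Q0. Q0=[P1] Q1=[P3,P4] Q2=[]
t=25-27: P1@Q0 runs 2, rem=1, I/O yield, promote→Q0. Q0=[P1] Q1=[P3,P4] Q2=[]
t=27-28: P1@Q0 runs 1, rem=0, completes. Q0=[] Q1=[P3,P4] Q2=[]
t=28-30: P3@Q1 runs 2, rem=0, completes. Q0=[] Q1=[P4] Q2=[]
t=30-31: P4@Q1 runs 1, rem=0, completes. Q0=[] Q1=[] Q2=[]

Answer: P2,P1,P3,P4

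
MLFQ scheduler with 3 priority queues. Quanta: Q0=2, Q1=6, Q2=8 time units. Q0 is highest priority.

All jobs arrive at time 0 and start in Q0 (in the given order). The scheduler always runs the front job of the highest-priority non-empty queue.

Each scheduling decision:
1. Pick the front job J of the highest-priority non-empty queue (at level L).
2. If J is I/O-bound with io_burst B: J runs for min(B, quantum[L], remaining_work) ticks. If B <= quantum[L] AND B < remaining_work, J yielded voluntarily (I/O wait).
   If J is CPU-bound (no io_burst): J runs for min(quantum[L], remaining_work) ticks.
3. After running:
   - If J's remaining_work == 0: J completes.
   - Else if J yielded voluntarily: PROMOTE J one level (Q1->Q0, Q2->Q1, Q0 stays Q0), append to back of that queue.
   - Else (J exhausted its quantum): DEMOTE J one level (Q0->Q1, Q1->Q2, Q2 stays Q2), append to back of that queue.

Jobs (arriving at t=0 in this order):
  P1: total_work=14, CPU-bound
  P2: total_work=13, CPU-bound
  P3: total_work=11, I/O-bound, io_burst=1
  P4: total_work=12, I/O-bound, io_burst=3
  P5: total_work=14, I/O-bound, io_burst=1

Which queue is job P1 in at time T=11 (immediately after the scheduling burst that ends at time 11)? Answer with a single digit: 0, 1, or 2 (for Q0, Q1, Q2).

t=0-2: P1@Q0 runs 2, rem=12, quantum used, demote→Q1. Q0=[P2,P3,P4,P5] Q1=[P1] Q2=[]
t=2-4: P2@Q0 runs 2, rem=11, quantum used, demote→Q1. Q0=[P3,P4,P5] Q1=[P1,P2] Q2=[]
t=4-5: P3@Q0 runs 1, rem=10, I/O yield, promote→Q0. Q0=[P4,P5,P3] Q1=[P1,P2] Q2=[]
t=5-7: P4@Q0 runs 2, rem=10, quantum used, demote→Q1. Q0=[P5,P3] Q1=[P1,P2,P4] Q2=[]
t=7-8: P5@Q0 runs 1, rem=13, I/O yield, promote→Q0. Q0=[P3,P5] Q1=[P1,P2,P4] Q2=[]
t=8-9: P3@Q0 runs 1, rem=9, I/O yield, promote→Q0. Q0=[P5,P3] Q1=[P1,P2,P4] Q2=[]
t=9-10: P5@Q0 runs 1, rem=12, I/O yield, promote→Q0. Q0=[P3,P5] Q1=[P1,P2,P4] Q2=[]
t=10-11: P3@Q0 runs 1, rem=8, I/O yield, promote→Q0. Q0=[P5,P3] Q1=[P1,P2,P4] Q2=[]
t=11-12: P5@Q0 runs 1, rem=11, I/O yield, promote→Q0. Q0=[P3,P5] Q1=[P1,P2,P4] Q2=[]
t=12-13: P3@Q0 runs 1, rem=7, I/O yield, promote→Q0. Q0=[P5,P3] Q1=[P1,P2,P4] Q2=[]
t=13-14: P5@Q0 runs 1, rem=10, I/O yield, promote→Q0. Q0=[P3,P5] Q1=[P1,P2,P4] Q2=[]
t=14-15: P3@Q0 runs 1, rem=6, I/O yield, promote→Q0. Q0=[P5,P3] Q1=[P1,P2,P4] Q2=[]
t=15-16: P5@Q0 runs 1, rem=9, I/O yield, promote→Q0. Q0=[P3,P5] Q1=[P1,P2,P4] Q2=[]
t=16-17: P3@Q0 runs 1, rem=5, I/O yield, promote→Q0. Q0=[P5,P3] Q1=[P1,P2,P4] Q2=[]
t=17-18: P5@Q0 runs 1, rem=8, I/O yield, promote→Q0. Q0=[P3,P5] Q1=[P1,P2,P4] Q2=[]
t=18-19: P3@Q0 runs 1, rem=4, I/O yield, promote→Q0. Q0=[P5,P3] Q1=[P1,P2,P4] Q2=[]
t=19-20: P5@Q0 runs 1, rem=7, I/O yield, promote→Q0. Q0=[P3,P5] Q1=[P1,P2,P4] Q2=[]
t=20-21: P3@Q0 runs 1, rem=3, I/O yield, promote→Q0. Q0=[P5,P3] Q1=[P1,P2,P4] Q2=[]
t=21-22: P5@Q0 runs 1, rem=6, I/O yield, promote→Q0. Q0=[P3,P5] Q1=[P1,P2,P4] Q2=[]
t=22-23: P3@Q0 runs 1, rem=2, I/O yield, promote→Q0. Q0=[P5,P3] Q1=[P1,P2,P4] Q2=[]
t=23-24: P5@Q0 runs 1, rem=5, I/O yield, promote→Q0. Q0=[P3,P5] Q1=[P1,P2,P4] Q2=[]
t=24-25: P3@Q0 runs 1, rem=1, I/O yield, promote→Q0. Q0=[P5,P3] Q1=[P1,P2,P4] Q2=[]
t=25-26: P5@Q0 runs 1, rem=4, I/O yield, promote→Q0. Q0=[P3,P5] Q1=[P1,P2,P4] Q2=[]
t=26-27: P3@Q0 runs 1, rem=0, completes. Q0=[P5] Q1=[P1,P2,P4] Q2=[]
t=27-28: P5@Q0 runs 1, rem=3, I/O yield, promote→Q0. Q0=[P5] Q1=[P1,P2,P4] Q2=[]
t=28-29: P5@Q0 runs 1, rem=2, I/O yield, promote→Q0. Q0=[P5] Q1=[P1,P2,P4] Q2=[]
t=29-30: P5@Q0 runs 1, rem=1, I/O yield, promote→Q0. Q0=[P5] Q1=[P1,P2,P4] Q2=[]
t=30-31: P5@Q0 runs 1, rem=0, completes. Q0=[] Q1=[P1,P2,P4] Q2=[]
t=31-37: P1@Q1 runs 6, rem=6, quantum used, demote→Q2. Q0=[] Q1=[P2,P4] Q2=[P1]
t=37-43: P2@Q1 runs 6, rem=5, quantum used, demote→Q2. Q0=[] Q1=[P4] Q2=[P1,P2]
t=43-46: P4@Q1 runs 3, rem=7, I/O yield, promote→Q0. Q0=[P4] Q1=[] Q2=[P1,P2]
t=46-48: P4@Q0 runs 2, rem=5, quantum used, demote→Q1. Q0=[] Q1=[P4] Q2=[P1,P2]
t=48-51: P4@Q1 runs 3, rem=2, I/O yield, promote→Q0. Q0=[P4] Q1=[] Q2=[P1,P2]
t=51-53: P4@Q0 runs 2, rem=0, completes. Q0=[] Q1=[] Q2=[P1,P2]
t=53-59: P1@Q2 runs 6, rem=0, completes. Q0=[] Q1=[] Q2=[P2]
t=59-64: P2@Q2 runs 5, rem=0, completes. Q0=[] Q1=[] Q2=[]

Answer: 1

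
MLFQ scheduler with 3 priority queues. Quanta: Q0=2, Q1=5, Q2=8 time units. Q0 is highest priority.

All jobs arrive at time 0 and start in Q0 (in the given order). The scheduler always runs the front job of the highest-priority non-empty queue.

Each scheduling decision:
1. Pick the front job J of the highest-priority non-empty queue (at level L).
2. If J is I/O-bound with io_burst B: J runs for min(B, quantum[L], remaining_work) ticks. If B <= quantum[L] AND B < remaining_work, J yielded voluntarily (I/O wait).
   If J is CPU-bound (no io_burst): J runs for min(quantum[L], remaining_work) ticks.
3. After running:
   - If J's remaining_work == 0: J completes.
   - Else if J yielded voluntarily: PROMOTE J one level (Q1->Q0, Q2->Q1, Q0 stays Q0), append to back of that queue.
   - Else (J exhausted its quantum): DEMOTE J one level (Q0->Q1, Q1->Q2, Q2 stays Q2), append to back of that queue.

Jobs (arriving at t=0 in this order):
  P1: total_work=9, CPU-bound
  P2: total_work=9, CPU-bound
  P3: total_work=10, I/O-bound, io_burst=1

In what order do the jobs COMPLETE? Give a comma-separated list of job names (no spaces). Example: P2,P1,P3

Answer: P3,P1,P2

Derivation:
t=0-2: P1@Q0 runs 2, rem=7, quantum used, demote→Q1. Q0=[P2,P3] Q1=[P1] Q2=[]
t=2-4: P2@Q0 runs 2, rem=7, quantum used, demote→Q1. Q0=[P3] Q1=[P1,P2] Q2=[]
t=4-5: P3@Q0 runs 1, rem=9, I/O yield, promote→Q0. Q0=[P3] Q1=[P1,P2] Q2=[]
t=5-6: P3@Q0 runs 1, rem=8, I/O yield, promote→Q0. Q0=[P3] Q1=[P1,P2] Q2=[]
t=6-7: P3@Q0 runs 1, rem=7, I/O yield, promote→Q0. Q0=[P3] Q1=[P1,P2] Q2=[]
t=7-8: P3@Q0 runs 1, rem=6, I/O yield, promote→Q0. Q0=[P3] Q1=[P1,P2] Q2=[]
t=8-9: P3@Q0 runs 1, rem=5, I/O yield, promote→Q0. Q0=[P3] Q1=[P1,P2] Q2=[]
t=9-10: P3@Q0 runs 1, rem=4, I/O yield, promote→Q0. Q0=[P3] Q1=[P1,P2] Q2=[]
t=10-11: P3@Q0 runs 1, rem=3, I/O yield, promote→Q0. Q0=[P3] Q1=[P1,P2] Q2=[]
t=11-12: P3@Q0 runs 1, rem=2, I/O yield, promote→Q0. Q0=[P3] Q1=[P1,P2] Q2=[]
t=12-13: P3@Q0 runs 1, rem=1, I/O yield, promote→Q0. Q0=[P3] Q1=[P1,P2] Q2=[]
t=13-14: P3@Q0 runs 1, rem=0, completes. Q0=[] Q1=[P1,P2] Q2=[]
t=14-19: P1@Q1 runs 5, rem=2, quantum used, demote→Q2. Q0=[] Q1=[P2] Q2=[P1]
t=19-24: P2@Q1 runs 5, rem=2, quantum used, demote→Q2. Q0=[] Q1=[] Q2=[P1,P2]
t=24-26: P1@Q2 runs 2, rem=0, completes. Q0=[] Q1=[] Q2=[P2]
t=26-28: P2@Q2 runs 2, rem=0, completes. Q0=[] Q1=[] Q2=[]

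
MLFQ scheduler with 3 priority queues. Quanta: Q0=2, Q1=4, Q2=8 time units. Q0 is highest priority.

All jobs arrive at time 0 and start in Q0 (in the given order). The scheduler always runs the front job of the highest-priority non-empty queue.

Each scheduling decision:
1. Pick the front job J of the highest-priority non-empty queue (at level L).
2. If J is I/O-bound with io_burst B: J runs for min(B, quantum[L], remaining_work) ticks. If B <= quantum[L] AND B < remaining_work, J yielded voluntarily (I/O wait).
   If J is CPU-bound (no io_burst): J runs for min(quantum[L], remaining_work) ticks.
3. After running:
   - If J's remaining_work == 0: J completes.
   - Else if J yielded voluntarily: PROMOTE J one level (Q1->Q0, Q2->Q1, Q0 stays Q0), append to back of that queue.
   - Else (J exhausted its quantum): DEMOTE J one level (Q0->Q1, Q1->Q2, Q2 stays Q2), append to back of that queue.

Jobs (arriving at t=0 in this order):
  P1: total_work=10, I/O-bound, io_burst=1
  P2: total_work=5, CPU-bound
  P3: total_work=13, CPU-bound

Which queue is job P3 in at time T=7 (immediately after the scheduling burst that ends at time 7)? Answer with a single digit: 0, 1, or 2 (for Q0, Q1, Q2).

t=0-1: P1@Q0 runs 1, rem=9, I/O yield, promote→Q0. Q0=[P2,P3,P1] Q1=[] Q2=[]
t=1-3: P2@Q0 runs 2, rem=3, quantum used, demote→Q1. Q0=[P3,P1] Q1=[P2] Q2=[]
t=3-5: P3@Q0 runs 2, rem=11, quantum used, demote→Q1. Q0=[P1] Q1=[P2,P3] Q2=[]
t=5-6: P1@Q0 runs 1, rem=8, I/O yield, promote→Q0. Q0=[P1] Q1=[P2,P3] Q2=[]
t=6-7: P1@Q0 runs 1, rem=7, I/O yield, promote→Q0. Q0=[P1] Q1=[P2,P3] Q2=[]
t=7-8: P1@Q0 runs 1, rem=6, I/O yield, promote→Q0. Q0=[P1] Q1=[P2,P3] Q2=[]
t=8-9: P1@Q0 runs 1, rem=5, I/O yield, promote→Q0. Q0=[P1] Q1=[P2,P3] Q2=[]
t=9-10: P1@Q0 runs 1, rem=4, I/O yield, promote→Q0. Q0=[P1] Q1=[P2,P3] Q2=[]
t=10-11: P1@Q0 runs 1, rem=3, I/O yield, promote→Q0. Q0=[P1] Q1=[P2,P3] Q2=[]
t=11-12: P1@Q0 runs 1, rem=2, I/O yield, promote→Q0. Q0=[P1] Q1=[P2,P3] Q2=[]
t=12-13: P1@Q0 runs 1, rem=1, I/O yield, promote→Q0. Q0=[P1] Q1=[P2,P3] Q2=[]
t=13-14: P1@Q0 runs 1, rem=0, completes. Q0=[] Q1=[P2,P3] Q2=[]
t=14-17: P2@Q1 runs 3, rem=0, completes. Q0=[] Q1=[P3] Q2=[]
t=17-21: P3@Q1 runs 4, rem=7, quantum used, demote→Q2. Q0=[] Q1=[] Q2=[P3]
t=21-28: P3@Q2 runs 7, rem=0, completes. Q0=[] Q1=[] Q2=[]

Answer: 1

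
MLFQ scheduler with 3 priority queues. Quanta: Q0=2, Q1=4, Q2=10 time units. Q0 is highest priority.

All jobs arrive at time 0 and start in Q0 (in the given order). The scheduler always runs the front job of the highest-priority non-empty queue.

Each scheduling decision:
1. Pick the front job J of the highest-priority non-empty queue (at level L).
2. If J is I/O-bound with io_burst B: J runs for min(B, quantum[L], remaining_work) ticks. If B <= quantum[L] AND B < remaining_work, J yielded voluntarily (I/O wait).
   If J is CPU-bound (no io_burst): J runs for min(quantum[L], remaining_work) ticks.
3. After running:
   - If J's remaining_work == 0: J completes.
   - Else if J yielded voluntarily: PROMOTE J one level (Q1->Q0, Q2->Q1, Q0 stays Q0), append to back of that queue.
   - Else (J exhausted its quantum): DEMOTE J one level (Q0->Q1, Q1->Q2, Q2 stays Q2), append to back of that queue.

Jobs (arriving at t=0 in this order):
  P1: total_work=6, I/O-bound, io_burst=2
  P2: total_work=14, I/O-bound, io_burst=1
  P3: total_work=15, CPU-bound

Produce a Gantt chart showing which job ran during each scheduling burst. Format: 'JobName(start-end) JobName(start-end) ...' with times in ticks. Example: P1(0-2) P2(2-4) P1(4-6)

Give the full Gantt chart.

Answer: P1(0-2) P2(2-3) P3(3-5) P1(5-7) P2(7-8) P1(8-10) P2(10-11) P2(11-12) P2(12-13) P2(13-14) P2(14-15) P2(15-16) P2(16-17) P2(17-18) P2(18-19) P2(19-20) P2(20-21) P2(21-22) P3(22-26) P3(26-35)

Derivation:
t=0-2: P1@Q0 runs 2, rem=4, I/O yield, promote→Q0. Q0=[P2,P3,P1] Q1=[] Q2=[]
t=2-3: P2@Q0 runs 1, rem=13, I/O yield, promote→Q0. Q0=[P3,P1,P2] Q1=[] Q2=[]
t=3-5: P3@Q0 runs 2, rem=13, quantum used, demote→Q1. Q0=[P1,P2] Q1=[P3] Q2=[]
t=5-7: P1@Q0 runs 2, rem=2, I/O yield, promote→Q0. Q0=[P2,P1] Q1=[P3] Q2=[]
t=7-8: P2@Q0 runs 1, rem=12, I/O yield, promote→Q0. Q0=[P1,P2] Q1=[P3] Q2=[]
t=8-10: P1@Q0 runs 2, rem=0, completes. Q0=[P2] Q1=[P3] Q2=[]
t=10-11: P2@Q0 runs 1, rem=11, I/O yield, promote→Q0. Q0=[P2] Q1=[P3] Q2=[]
t=11-12: P2@Q0 runs 1, rem=10, I/O yield, promote→Q0. Q0=[P2] Q1=[P3] Q2=[]
t=12-13: P2@Q0 runs 1, rem=9, I/O yield, promote→Q0. Q0=[P2] Q1=[P3] Q2=[]
t=13-14: P2@Q0 runs 1, rem=8, I/O yield, promote→Q0. Q0=[P2] Q1=[P3] Q2=[]
t=14-15: P2@Q0 runs 1, rem=7, I/O yield, promote→Q0. Q0=[P2] Q1=[P3] Q2=[]
t=15-16: P2@Q0 runs 1, rem=6, I/O yield, promote→Q0. Q0=[P2] Q1=[P3] Q2=[]
t=16-17: P2@Q0 runs 1, rem=5, I/O yield, promote→Q0. Q0=[P2] Q1=[P3] Q2=[]
t=17-18: P2@Q0 runs 1, rem=4, I/O yield, promote→Q0. Q0=[P2] Q1=[P3] Q2=[]
t=18-19: P2@Q0 runs 1, rem=3, I/O yield, promote→Q0. Q0=[P2] Q1=[P3] Q2=[]
t=19-20: P2@Q0 runs 1, rem=2, I/O yield, promote→Q0. Q0=[P2] Q1=[P3] Q2=[]
t=20-21: P2@Q0 runs 1, rem=1, I/O yield, promote→Q0. Q0=[P2] Q1=[P3] Q2=[]
t=21-22: P2@Q0 runs 1, rem=0, completes. Q0=[] Q1=[P3] Q2=[]
t=22-26: P3@Q1 runs 4, rem=9, quantum used, demote→Q2. Q0=[] Q1=[] Q2=[P3]
t=26-35: P3@Q2 runs 9, rem=0, completes. Q0=[] Q1=[] Q2=[]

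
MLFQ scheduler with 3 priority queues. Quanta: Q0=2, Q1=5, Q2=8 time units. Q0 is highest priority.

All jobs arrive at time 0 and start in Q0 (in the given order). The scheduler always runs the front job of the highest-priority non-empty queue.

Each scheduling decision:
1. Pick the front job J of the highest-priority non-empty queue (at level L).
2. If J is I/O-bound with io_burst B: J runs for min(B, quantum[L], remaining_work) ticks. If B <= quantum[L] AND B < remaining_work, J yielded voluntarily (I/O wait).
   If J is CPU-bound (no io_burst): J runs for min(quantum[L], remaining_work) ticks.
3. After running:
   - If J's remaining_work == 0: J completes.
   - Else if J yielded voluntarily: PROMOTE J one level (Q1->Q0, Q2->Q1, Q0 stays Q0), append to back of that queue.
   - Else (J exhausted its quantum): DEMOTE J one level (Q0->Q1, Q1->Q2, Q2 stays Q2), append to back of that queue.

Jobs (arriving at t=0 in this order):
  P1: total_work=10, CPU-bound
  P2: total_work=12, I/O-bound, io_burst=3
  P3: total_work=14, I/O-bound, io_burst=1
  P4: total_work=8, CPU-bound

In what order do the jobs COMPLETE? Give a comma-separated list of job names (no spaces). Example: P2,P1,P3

t=0-2: P1@Q0 runs 2, rem=8, quantum used, demote→Q1. Q0=[P2,P3,P4] Q1=[P1] Q2=[]
t=2-4: P2@Q0 runs 2, rem=10, quantum used, demote→Q1. Q0=[P3,P4] Q1=[P1,P2] Q2=[]
t=4-5: P3@Q0 runs 1, rem=13, I/O yield, promote→Q0. Q0=[P4,P3] Q1=[P1,P2] Q2=[]
t=5-7: P4@Q0 runs 2, rem=6, quantum used, demote→Q1. Q0=[P3] Q1=[P1,P2,P4] Q2=[]
t=7-8: P3@Q0 runs 1, rem=12, I/O yield, promote→Q0. Q0=[P3] Q1=[P1,P2,P4] Q2=[]
t=8-9: P3@Q0 runs 1, rem=11, I/O yield, promote→Q0. Q0=[P3] Q1=[P1,P2,P4] Q2=[]
t=9-10: P3@Q0 runs 1, rem=10, I/O yield, promote→Q0. Q0=[P3] Q1=[P1,P2,P4] Q2=[]
t=10-11: P3@Q0 runs 1, rem=9, I/O yield, promote→Q0. Q0=[P3] Q1=[P1,P2,P4] Q2=[]
t=11-12: P3@Q0 runs 1, rem=8, I/O yield, promote→Q0. Q0=[P3] Q1=[P1,P2,P4] Q2=[]
t=12-13: P3@Q0 runs 1, rem=7, I/O yield, promote→Q0. Q0=[P3] Q1=[P1,P2,P4] Q2=[]
t=13-14: P3@Q0 runs 1, rem=6, I/O yield, promote→Q0. Q0=[P3] Q1=[P1,P2,P4] Q2=[]
t=14-15: P3@Q0 runs 1, rem=5, I/O yield, promote→Q0. Q0=[P3] Q1=[P1,P2,P4] Q2=[]
t=15-16: P3@Q0 runs 1, rem=4, I/O yield, promote→Q0. Q0=[P3] Q1=[P1,P2,P4] Q2=[]
t=16-17: P3@Q0 runs 1, rem=3, I/O yield, promote→Q0. Q0=[P3] Q1=[P1,P2,P4] Q2=[]
t=17-18: P3@Q0 runs 1, rem=2, I/O yield, promote→Q0. Q0=[P3] Q1=[P1,P2,P4] Q2=[]
t=18-19: P3@Q0 runs 1, rem=1, I/O yield, promote→Q0. Q0=[P3] Q1=[P1,P2,P4] Q2=[]
t=19-20: P3@Q0 runs 1, rem=0, completes. Q0=[] Q1=[P1,P2,P4] Q2=[]
t=20-25: P1@Q1 runs 5, rem=3, quantum used, demote→Q2. Q0=[] Q1=[P2,P4] Q2=[P1]
t=25-28: P2@Q1 runs 3, rem=7, I/O yield, promote→Q0. Q0=[P2] Q1=[P4] Q2=[P1]
t=28-30: P2@Q0 runs 2, rem=5, quantum used, demote→Q1. Q0=[] Q1=[P4,P2] Q2=[P1]
t=30-35: P4@Q1 runs 5, rem=1, quantum used, demote→Q2. Q0=[] Q1=[P2] Q2=[P1,P4]
t=35-38: P2@Q1 runs 3, rem=2, I/O yield, promote→Q0. Q0=[P2] Q1=[] Q2=[P1,P4]
t=38-40: P2@Q0 runs 2, rem=0, completes. Q0=[] Q1=[] Q2=[P1,P4]
t=40-43: P1@Q2 runs 3, rem=0, completes. Q0=[] Q1=[] Q2=[P4]
t=43-44: P4@Q2 runs 1, rem=0, completes. Q0=[] Q1=[] Q2=[]

Answer: P3,P2,P1,P4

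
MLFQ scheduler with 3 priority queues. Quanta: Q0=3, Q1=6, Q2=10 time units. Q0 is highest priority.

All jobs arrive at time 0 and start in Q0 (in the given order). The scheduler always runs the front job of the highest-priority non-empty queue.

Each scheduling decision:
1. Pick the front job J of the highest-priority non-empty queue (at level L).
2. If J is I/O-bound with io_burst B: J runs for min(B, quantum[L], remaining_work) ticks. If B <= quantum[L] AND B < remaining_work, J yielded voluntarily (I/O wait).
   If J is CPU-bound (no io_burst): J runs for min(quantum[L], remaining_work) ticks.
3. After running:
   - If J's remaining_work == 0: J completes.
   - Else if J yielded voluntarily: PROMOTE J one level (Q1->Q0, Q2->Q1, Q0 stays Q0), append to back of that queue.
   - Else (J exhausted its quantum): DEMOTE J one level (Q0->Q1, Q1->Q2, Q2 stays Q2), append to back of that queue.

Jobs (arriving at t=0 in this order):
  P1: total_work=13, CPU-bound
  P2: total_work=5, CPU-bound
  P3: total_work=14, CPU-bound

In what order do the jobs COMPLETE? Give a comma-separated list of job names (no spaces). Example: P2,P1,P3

t=0-3: P1@Q0 runs 3, rem=10, quantum used, demote→Q1. Q0=[P2,P3] Q1=[P1] Q2=[]
t=3-6: P2@Q0 runs 3, rem=2, quantum used, demote→Q1. Q0=[P3] Q1=[P1,P2] Q2=[]
t=6-9: P3@Q0 runs 3, rem=11, quantum used, demote→Q1. Q0=[] Q1=[P1,P2,P3] Q2=[]
t=9-15: P1@Q1 runs 6, rem=4, quantum used, demote→Q2. Q0=[] Q1=[P2,P3] Q2=[P1]
t=15-17: P2@Q1 runs 2, rem=0, completes. Q0=[] Q1=[P3] Q2=[P1]
t=17-23: P3@Q1 runs 6, rem=5, quantum used, demote→Q2. Q0=[] Q1=[] Q2=[P1,P3]
t=23-27: P1@Q2 runs 4, rem=0, completes. Q0=[] Q1=[] Q2=[P3]
t=27-32: P3@Q2 runs 5, rem=0, completes. Q0=[] Q1=[] Q2=[]

Answer: P2,P1,P3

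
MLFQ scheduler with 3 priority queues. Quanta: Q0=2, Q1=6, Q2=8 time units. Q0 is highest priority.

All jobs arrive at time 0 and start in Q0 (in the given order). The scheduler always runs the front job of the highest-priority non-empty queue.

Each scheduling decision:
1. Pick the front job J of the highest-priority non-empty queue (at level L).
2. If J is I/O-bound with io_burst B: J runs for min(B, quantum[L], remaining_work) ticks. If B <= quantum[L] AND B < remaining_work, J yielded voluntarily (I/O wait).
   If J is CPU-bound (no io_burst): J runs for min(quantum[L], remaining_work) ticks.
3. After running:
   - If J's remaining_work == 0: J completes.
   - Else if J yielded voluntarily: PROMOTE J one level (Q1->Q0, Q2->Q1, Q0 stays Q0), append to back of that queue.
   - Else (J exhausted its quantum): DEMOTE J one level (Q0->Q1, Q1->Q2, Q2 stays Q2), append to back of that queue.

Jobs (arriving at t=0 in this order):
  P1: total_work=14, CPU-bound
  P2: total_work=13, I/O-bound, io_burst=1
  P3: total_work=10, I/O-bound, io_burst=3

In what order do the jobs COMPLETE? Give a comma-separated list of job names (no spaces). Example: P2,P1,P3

t=0-2: P1@Q0 runs 2, rem=12, quantum used, demote→Q1. Q0=[P2,P3] Q1=[P1] Q2=[]
t=2-3: P2@Q0 runs 1, rem=12, I/O yield, promote→Q0. Q0=[P3,P2] Q1=[P1] Q2=[]
t=3-5: P3@Q0 runs 2, rem=8, quantum used, demote→Q1. Q0=[P2] Q1=[P1,P3] Q2=[]
t=5-6: P2@Q0 runs 1, rem=11, I/O yield, promote→Q0. Q0=[P2] Q1=[P1,P3] Q2=[]
t=6-7: P2@Q0 runs 1, rem=10, I/O yield, promote→Q0. Q0=[P2] Q1=[P1,P3] Q2=[]
t=7-8: P2@Q0 runs 1, rem=9, I/O yield, promote→Q0. Q0=[P2] Q1=[P1,P3] Q2=[]
t=8-9: P2@Q0 runs 1, rem=8, I/O yield, promote→Q0. Q0=[P2] Q1=[P1,P3] Q2=[]
t=9-10: P2@Q0 runs 1, rem=7, I/O yield, promote→Q0. Q0=[P2] Q1=[P1,P3] Q2=[]
t=10-11: P2@Q0 runs 1, rem=6, I/O yield, promote→Q0. Q0=[P2] Q1=[P1,P3] Q2=[]
t=11-12: P2@Q0 runs 1, rem=5, I/O yield, promote→Q0. Q0=[P2] Q1=[P1,P3] Q2=[]
t=12-13: P2@Q0 runs 1, rem=4, I/O yield, promote→Q0. Q0=[P2] Q1=[P1,P3] Q2=[]
t=13-14: P2@Q0 runs 1, rem=3, I/O yield, promote→Q0. Q0=[P2] Q1=[P1,P3] Q2=[]
t=14-15: P2@Q0 runs 1, rem=2, I/O yield, promote→Q0. Q0=[P2] Q1=[P1,P3] Q2=[]
t=15-16: P2@Q0 runs 1, rem=1, I/O yield, promote→Q0. Q0=[P2] Q1=[P1,P3] Q2=[]
t=16-17: P2@Q0 runs 1, rem=0, completes. Q0=[] Q1=[P1,P3] Q2=[]
t=17-23: P1@Q1 runs 6, rem=6, quantum used, demote→Q2. Q0=[] Q1=[P3] Q2=[P1]
t=23-26: P3@Q1 runs 3, rem=5, I/O yield, promote→Q0. Q0=[P3] Q1=[] Q2=[P1]
t=26-28: P3@Q0 runs 2, rem=3, quantum used, demote→Q1. Q0=[] Q1=[P3] Q2=[P1]
t=28-31: P3@Q1 runs 3, rem=0, completes. Q0=[] Q1=[] Q2=[P1]
t=31-37: P1@Q2 runs 6, rem=0, completes. Q0=[] Q1=[] Q2=[]

Answer: P2,P3,P1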